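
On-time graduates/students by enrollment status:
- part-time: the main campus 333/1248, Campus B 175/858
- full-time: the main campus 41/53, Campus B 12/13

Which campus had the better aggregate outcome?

the main campus

Part-time: the main campus 333/1248 = 26.7%, Campus B 175/858 = 20.4% → the main campus
Full-time: the main campus 41/53 = 77.4%, Campus B 12/13 = 92.3% → Campus B
Overall: the main campus 374/1301 = 28.7%, Campus B 187/871 = 21.5% → the main campus
(Neither sweeps every enrollment group, but the main campus has the higher pooled rate.)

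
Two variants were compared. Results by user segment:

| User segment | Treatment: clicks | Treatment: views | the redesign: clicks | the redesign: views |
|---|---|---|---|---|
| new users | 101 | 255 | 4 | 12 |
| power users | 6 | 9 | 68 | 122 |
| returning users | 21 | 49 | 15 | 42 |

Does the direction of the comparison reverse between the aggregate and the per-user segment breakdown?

New users: Treatment 101/255 = 39.6%, the redesign 4/12 = 33.3% → Treatment
Power users: Treatment 6/9 = 66.7%, the redesign 68/122 = 55.7% → Treatment
Returning users: Treatment 21/49 = 42.9%, the redesign 15/42 = 35.7% → Treatment
Overall: Treatment 128/313 = 40.9%, the redesign 87/176 = 49.4% → the redesign
Treatment wins each user group but the redesign wins overall — the comparison reverses. Treatment's views skew toward new users, which has a lower base rate.

Yes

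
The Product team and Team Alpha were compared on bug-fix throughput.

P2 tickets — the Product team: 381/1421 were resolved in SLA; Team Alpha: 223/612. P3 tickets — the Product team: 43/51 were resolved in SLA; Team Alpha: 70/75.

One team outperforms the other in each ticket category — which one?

P2: the Product team 381/1421 = 26.8%, Team Alpha 223/612 = 36.4% → Team Alpha
P3: the Product team 43/51 = 84.3%, Team Alpha 70/75 = 93.3% → Team Alpha
Team Alpha has the higher rate in both groups.

Team Alpha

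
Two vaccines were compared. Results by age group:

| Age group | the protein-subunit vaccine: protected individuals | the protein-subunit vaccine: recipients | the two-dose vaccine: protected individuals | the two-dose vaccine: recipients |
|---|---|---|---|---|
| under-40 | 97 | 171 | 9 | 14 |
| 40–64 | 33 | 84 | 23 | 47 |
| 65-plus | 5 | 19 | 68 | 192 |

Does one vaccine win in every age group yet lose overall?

Yes

Under-40: the protein-subunit vaccine 97/171 = 56.7%, the two-dose vaccine 9/14 = 64.3% → the two-dose vaccine
40–64: the protein-subunit vaccine 33/84 = 39.3%, the two-dose vaccine 23/47 = 48.9% → the two-dose vaccine
65-plus: the protein-subunit vaccine 5/19 = 26.3%, the two-dose vaccine 68/192 = 35.4% → the two-dose vaccine
Overall: the protein-subunit vaccine 135/274 = 49.3%, the two-dose vaccine 100/253 = 39.5% → the protein-subunit vaccine
The two-dose vaccine wins each age group but the protein-subunit vaccine wins overall — the comparison reverses. The two-dose vaccine's recipients skew toward 65-plus, which has a lower base rate.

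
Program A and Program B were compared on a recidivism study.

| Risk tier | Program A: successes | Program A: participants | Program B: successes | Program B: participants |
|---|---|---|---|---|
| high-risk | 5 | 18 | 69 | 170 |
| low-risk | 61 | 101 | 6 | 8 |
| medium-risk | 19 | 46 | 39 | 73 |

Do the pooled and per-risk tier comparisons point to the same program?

High-risk: Program A 5/18 = 27.8%, Program B 69/170 = 40.6% → Program B
Low-risk: Program A 61/101 = 60.4%, Program B 6/8 = 75.0% → Program B
Medium-risk: Program A 19/46 = 41.3%, Program B 39/73 = 53.4% → Program B
Overall: Program A 85/165 = 51.5%, Program B 114/251 = 45.4% → Program A
Program B wins each risk group but Program A wins overall — the comparison reverses. Program B's participants skew toward high-risk, which has a lower base rate.

No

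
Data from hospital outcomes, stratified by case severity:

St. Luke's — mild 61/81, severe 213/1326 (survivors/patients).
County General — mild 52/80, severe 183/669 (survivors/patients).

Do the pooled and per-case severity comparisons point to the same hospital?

Mild: St. Luke's 61/81 = 75.3%, County General 52/80 = 65.0% → St. Luke's
Severe: St. Luke's 213/1326 = 16.1%, County General 183/669 = 27.4% → County General
Overall: St. Luke's 274/1407 = 19.5%, County General 235/749 = 31.4% → County General
Neither sweeps: St. Luke's wins 1 of 2 groups, County General wins 1. County General wins overall but not every group — no Simpson reversal.

No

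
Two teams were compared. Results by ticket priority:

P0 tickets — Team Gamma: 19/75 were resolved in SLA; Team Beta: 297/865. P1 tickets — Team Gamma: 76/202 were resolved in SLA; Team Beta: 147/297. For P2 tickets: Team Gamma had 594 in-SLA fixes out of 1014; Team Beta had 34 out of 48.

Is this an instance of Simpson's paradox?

P0: Team Gamma 19/75 = 25.3%, Team Beta 297/865 = 34.3% → Team Beta
P1: Team Gamma 76/202 = 37.6%, Team Beta 147/297 = 49.5% → Team Beta
P2: Team Gamma 594/1014 = 58.6%, Team Beta 34/48 = 70.8% → Team Beta
Overall: Team Gamma 689/1291 = 53.4%, Team Beta 478/1210 = 39.5% → Team Gamma
Team Beta wins each ticket group but Team Gamma wins overall — the comparison reverses. Team Beta's tickets skew toward P0, which has a lower base rate.

Yes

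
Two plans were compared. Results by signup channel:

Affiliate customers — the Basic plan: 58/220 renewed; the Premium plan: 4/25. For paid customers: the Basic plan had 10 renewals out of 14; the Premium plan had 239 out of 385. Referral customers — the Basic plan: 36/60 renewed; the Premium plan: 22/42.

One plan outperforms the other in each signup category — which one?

Affiliate: the Basic plan 58/220 = 26.4%, the Premium plan 4/25 = 16.0% → the Basic plan
Paid: the Basic plan 10/14 = 71.4%, the Premium plan 239/385 = 62.1% → the Basic plan
Referral: the Basic plan 36/60 = 60.0%, the Premium plan 22/42 = 52.4% → the Basic plan
The Basic plan has the higher rate in all 3 groups.

the Basic plan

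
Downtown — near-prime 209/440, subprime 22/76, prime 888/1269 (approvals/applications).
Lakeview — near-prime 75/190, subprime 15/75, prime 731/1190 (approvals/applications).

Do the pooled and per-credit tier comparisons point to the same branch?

Yes

Near-prime: Downtown 209/440 = 47.5%, Lakeview 75/190 = 39.5% → Downtown
Subprime: Downtown 22/76 = 28.9%, Lakeview 15/75 = 20.0% → Downtown
Prime: Downtown 888/1269 = 70.0%, Lakeview 731/1190 = 61.4% → Downtown
Overall: Downtown 1119/1785 = 62.7%, Lakeview 821/1455 = 56.4% → Downtown
Downtown wins overall and in every credit group — no reversal.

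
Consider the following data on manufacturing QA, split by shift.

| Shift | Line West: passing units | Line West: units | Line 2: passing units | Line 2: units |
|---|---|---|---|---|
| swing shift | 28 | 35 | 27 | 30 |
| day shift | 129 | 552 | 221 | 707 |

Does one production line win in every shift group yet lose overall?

No

Swing shift: Line West 28/35 = 80.0%, Line 2 27/30 = 90.0% → Line 2
Day shift: Line West 129/552 = 23.4%, Line 2 221/707 = 31.3% → Line 2
Overall: Line West 157/587 = 26.7%, Line 2 248/737 = 33.6% → Line 2
Line 2 wins overall and in every shift group — no reversal.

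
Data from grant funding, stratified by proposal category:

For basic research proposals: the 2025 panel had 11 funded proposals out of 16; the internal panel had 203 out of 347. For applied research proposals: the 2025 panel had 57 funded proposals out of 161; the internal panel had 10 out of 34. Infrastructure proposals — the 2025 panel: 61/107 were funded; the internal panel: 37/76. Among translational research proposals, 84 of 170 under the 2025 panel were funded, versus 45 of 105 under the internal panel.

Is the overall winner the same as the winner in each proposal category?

No

Basic research: the 2025 panel 11/16 = 68.8%, the internal panel 203/347 = 58.5% → the 2025 panel
Applied research: the 2025 panel 57/161 = 35.4%, the internal panel 10/34 = 29.4% → the 2025 panel
Infrastructure: the 2025 panel 61/107 = 57.0%, the internal panel 37/76 = 48.7% → the 2025 panel
Translational research: the 2025 panel 84/170 = 49.4%, the internal panel 45/105 = 42.9% → the 2025 panel
Overall: the 2025 panel 213/454 = 46.9%, the internal panel 295/562 = 52.5% → the internal panel
The 2025 panel wins each proposal group but the internal panel wins overall — the comparison reverses. The 2025 panel's proposals skew toward applied research, which has a lower base rate.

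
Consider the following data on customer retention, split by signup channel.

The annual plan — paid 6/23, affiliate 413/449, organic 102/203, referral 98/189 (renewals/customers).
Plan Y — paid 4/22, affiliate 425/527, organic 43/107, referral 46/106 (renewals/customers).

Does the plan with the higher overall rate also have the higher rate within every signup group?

Paid: the annual plan 6/23 = 26.1%, Plan Y 4/22 = 18.2% → the annual plan
Affiliate: the annual plan 413/449 = 92.0%, Plan Y 425/527 = 80.6% → the annual plan
Organic: the annual plan 102/203 = 50.2%, Plan Y 43/107 = 40.2% → the annual plan
Referral: the annual plan 98/189 = 51.9%, Plan Y 46/106 = 43.4% → the annual plan
Overall: the annual plan 619/864 = 71.6%, Plan Y 518/762 = 68.0% → the annual plan
The annual plan wins overall and in every signup group — no reversal.

Yes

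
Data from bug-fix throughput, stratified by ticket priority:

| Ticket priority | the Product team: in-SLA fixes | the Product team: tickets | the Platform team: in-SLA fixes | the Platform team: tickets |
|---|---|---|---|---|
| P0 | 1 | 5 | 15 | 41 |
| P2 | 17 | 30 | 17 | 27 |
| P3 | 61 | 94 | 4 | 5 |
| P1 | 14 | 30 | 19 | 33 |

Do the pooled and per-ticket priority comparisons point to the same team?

P0: the Product team 1/5 = 20.0%, the Platform team 15/41 = 36.6% → the Platform team
P2: the Product team 17/30 = 56.7%, the Platform team 17/27 = 63.0% → the Platform team
P3: the Product team 61/94 = 64.9%, the Platform team 4/5 = 80.0% → the Platform team
P1: the Product team 14/30 = 46.7%, the Platform team 19/33 = 57.6% → the Platform team
Overall: the Product team 93/159 = 58.5%, the Platform team 55/106 = 51.9% → the Product team
The Platform team wins each ticket group but the Product team wins overall — the comparison reverses. The Platform team's tickets skew toward P0, which has a lower base rate.

No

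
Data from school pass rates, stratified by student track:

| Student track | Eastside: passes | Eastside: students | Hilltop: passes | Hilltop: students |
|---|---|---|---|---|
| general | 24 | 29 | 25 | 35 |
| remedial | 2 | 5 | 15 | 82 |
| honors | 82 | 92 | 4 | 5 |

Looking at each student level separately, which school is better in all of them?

Eastside

General: Eastside 24/29 = 82.8%, Hilltop 25/35 = 71.4% → Eastside
Remedial: Eastside 2/5 = 40.0%, Hilltop 15/82 = 18.3% → Eastside
Honors: Eastside 82/92 = 89.1%, Hilltop 4/5 = 80.0% → Eastside
Eastside has the higher rate in all 3 groups.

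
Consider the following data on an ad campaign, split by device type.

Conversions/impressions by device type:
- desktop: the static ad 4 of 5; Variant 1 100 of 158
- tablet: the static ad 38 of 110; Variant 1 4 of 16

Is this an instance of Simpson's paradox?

Yes

Desktop: the static ad 4/5 = 80.0%, Variant 1 100/158 = 63.3% → the static ad
Tablet: the static ad 38/110 = 34.5%, Variant 1 4/16 = 25.0% → the static ad
Overall: the static ad 42/115 = 36.5%, Variant 1 104/174 = 59.8% → Variant 1
The static ad wins each device group but Variant 1 wins overall — the comparison reverses. The static ad's impressions skew toward tablet, which has a lower base rate.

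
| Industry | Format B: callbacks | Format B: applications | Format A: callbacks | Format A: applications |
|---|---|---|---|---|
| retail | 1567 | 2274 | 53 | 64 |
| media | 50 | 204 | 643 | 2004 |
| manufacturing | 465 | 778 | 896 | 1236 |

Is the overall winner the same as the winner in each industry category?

No

Retail: Format B 1567/2274 = 68.9%, Format A 53/64 = 82.8% → Format A
Media: Format B 50/204 = 24.5%, Format A 643/2004 = 32.1% → Format A
Manufacturing: Format B 465/778 = 59.8%, Format A 896/1236 = 72.5% → Format A
Overall: Format B 2082/3256 = 63.9%, Format A 1592/3304 = 48.2% → Format B
Format A wins each industry group but Format B wins overall — the comparison reverses. Format A's applications skew toward media, which has a lower base rate.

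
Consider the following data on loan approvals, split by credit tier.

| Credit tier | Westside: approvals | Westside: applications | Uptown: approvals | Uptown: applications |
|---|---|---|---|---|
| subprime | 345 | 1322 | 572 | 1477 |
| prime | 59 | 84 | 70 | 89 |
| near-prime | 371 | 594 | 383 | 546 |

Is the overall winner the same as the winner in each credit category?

Yes

Subprime: Westside 345/1322 = 26.1%, Uptown 572/1477 = 38.7% → Uptown
Prime: Westside 59/84 = 70.2%, Uptown 70/89 = 78.7% → Uptown
Near-prime: Westside 371/594 = 62.5%, Uptown 383/546 = 70.1% → Uptown
Overall: Westside 775/2000 = 38.8%, Uptown 1025/2112 = 48.5% → Uptown
Uptown wins overall and in every credit group — no reversal.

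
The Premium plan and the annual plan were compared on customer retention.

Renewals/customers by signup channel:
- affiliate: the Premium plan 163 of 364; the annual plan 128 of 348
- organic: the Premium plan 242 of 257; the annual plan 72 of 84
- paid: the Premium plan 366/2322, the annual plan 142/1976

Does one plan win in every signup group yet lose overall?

Affiliate: the Premium plan 163/364 = 44.8%, the annual plan 128/348 = 36.8% → the Premium plan
Organic: the Premium plan 242/257 = 94.2%, the annual plan 72/84 = 85.7% → the Premium plan
Paid: the Premium plan 366/2322 = 15.8%, the annual plan 142/1976 = 7.2% → the Premium plan
Overall: the Premium plan 771/2943 = 26.2%, the annual plan 342/2408 = 14.2% → the Premium plan
The Premium plan wins overall and in every signup group — no reversal.

No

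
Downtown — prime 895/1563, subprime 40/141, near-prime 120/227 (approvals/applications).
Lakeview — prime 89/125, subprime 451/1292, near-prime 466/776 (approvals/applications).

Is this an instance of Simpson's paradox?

Prime: Downtown 895/1563 = 57.3%, Lakeview 89/125 = 71.2% → Lakeview
Subprime: Downtown 40/141 = 28.4%, Lakeview 451/1292 = 34.9% → Lakeview
Near-prime: Downtown 120/227 = 52.9%, Lakeview 466/776 = 60.1% → Lakeview
Overall: Downtown 1055/1931 = 54.6%, Lakeview 1006/2193 = 45.9% → Downtown
Lakeview wins each credit group but Downtown wins overall — the comparison reverses. Lakeview's applications skew toward subprime, which has a lower base rate.

Yes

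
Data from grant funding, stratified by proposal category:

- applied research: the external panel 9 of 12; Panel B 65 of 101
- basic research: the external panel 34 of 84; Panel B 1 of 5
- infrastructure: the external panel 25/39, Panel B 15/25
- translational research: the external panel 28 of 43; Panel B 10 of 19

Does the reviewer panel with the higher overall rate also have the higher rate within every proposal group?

Applied research: the external panel 9/12 = 75.0%, Panel B 65/101 = 64.4% → the external panel
Basic research: the external panel 34/84 = 40.5%, Panel B 1/5 = 20.0% → the external panel
Infrastructure: the external panel 25/39 = 64.1%, Panel B 15/25 = 60.0% → the external panel
Translational research: the external panel 28/43 = 65.1%, Panel B 10/19 = 52.6% → the external panel
Overall: the external panel 96/178 = 53.9%, Panel B 91/150 = 60.7% → Panel B
The external panel wins each proposal group but Panel B wins overall — the comparison reverses. The external panel's proposals skew toward basic research, which has a lower base rate.

No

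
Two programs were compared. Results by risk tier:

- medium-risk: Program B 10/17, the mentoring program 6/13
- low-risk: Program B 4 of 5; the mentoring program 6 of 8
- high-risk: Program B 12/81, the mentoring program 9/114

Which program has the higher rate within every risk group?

Program B

Medium-risk: Program B 10/17 = 58.8%, the mentoring program 6/13 = 46.2% → Program B
Low-risk: Program B 4/5 = 80.0%, the mentoring program 6/8 = 75.0% → Program B
High-risk: Program B 12/81 = 14.8%, the mentoring program 9/114 = 7.9% → Program B
Program B has the higher rate in all 3 groups.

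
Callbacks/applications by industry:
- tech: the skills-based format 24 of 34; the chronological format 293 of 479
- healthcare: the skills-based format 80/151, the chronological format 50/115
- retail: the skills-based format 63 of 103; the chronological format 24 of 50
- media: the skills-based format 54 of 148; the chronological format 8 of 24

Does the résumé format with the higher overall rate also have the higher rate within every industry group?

Tech: the skills-based format 24/34 = 70.6%, the chronological format 293/479 = 61.2% → the skills-based format
Healthcare: the skills-based format 80/151 = 53.0%, the chronological format 50/115 = 43.5% → the skills-based format
Retail: the skills-based format 63/103 = 61.2%, the chronological format 24/50 = 48.0% → the skills-based format
Media: the skills-based format 54/148 = 36.5%, the chronological format 8/24 = 33.3% → the skills-based format
Overall: the skills-based format 221/436 = 50.7%, the chronological format 375/668 = 56.1% → the chronological format
The skills-based format wins each industry group but the chronological format wins overall — the comparison reverses. The skills-based format's applications skew toward media, which has a lower base rate.

No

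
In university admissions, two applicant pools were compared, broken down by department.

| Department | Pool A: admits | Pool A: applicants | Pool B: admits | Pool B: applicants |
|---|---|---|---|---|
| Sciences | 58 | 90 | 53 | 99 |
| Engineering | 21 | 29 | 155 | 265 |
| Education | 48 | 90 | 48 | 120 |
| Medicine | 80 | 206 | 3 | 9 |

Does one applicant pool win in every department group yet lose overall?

Sciences: Pool A 58/90 = 64.4%, Pool B 53/99 = 53.5% → Pool A
Engineering: Pool A 21/29 = 72.4%, Pool B 155/265 = 58.5% → Pool A
Education: Pool A 48/90 = 53.3%, Pool B 48/120 = 40.0% → Pool A
Medicine: Pool A 80/206 = 38.8%, Pool B 3/9 = 33.3% → Pool A
Overall: Pool A 207/415 = 49.9%, Pool B 259/493 = 52.5% → Pool B
Pool A wins each department group but Pool B wins overall — the comparison reverses. Pool A's applicants skew toward Medicine, which has a lower base rate.

Yes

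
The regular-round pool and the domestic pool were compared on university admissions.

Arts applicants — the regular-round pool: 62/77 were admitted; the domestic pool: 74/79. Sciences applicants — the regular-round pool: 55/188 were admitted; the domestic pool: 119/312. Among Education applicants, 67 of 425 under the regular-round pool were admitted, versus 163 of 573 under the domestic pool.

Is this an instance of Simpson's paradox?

Arts: the regular-round pool 62/77 = 80.5%, the domestic pool 74/79 = 93.7% → the domestic pool
Sciences: the regular-round pool 55/188 = 29.3%, the domestic pool 119/312 = 38.1% → the domestic pool
Education: the regular-round pool 67/425 = 15.8%, the domestic pool 163/573 = 28.4% → the domestic pool
Overall: the regular-round pool 184/690 = 26.7%, the domestic pool 356/964 = 36.9% → the domestic pool
The domestic pool wins overall and in every department group — no reversal.

No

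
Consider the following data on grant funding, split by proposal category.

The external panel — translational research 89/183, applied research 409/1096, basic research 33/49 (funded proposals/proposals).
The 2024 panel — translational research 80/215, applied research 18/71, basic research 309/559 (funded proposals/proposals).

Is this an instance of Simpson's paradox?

Translational research: the external panel 89/183 = 48.6%, the 2024 panel 80/215 = 37.2% → the external panel
Applied research: the external panel 409/1096 = 37.3%, the 2024 panel 18/71 = 25.4% → the external panel
Basic research: the external panel 33/49 = 67.3%, the 2024 panel 309/559 = 55.3% → the external panel
Overall: the external panel 531/1328 = 40.0%, the 2024 panel 407/845 = 48.2% → the 2024 panel
The external panel wins each proposal group but the 2024 panel wins overall — the comparison reverses. The external panel's proposals skew toward applied research, which has a lower base rate.

Yes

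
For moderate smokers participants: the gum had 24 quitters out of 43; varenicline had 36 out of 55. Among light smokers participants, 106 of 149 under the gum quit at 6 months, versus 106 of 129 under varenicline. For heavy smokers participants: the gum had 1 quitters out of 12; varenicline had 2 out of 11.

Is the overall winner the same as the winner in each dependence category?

Yes

Moderate smokers: the gum 24/43 = 55.8%, varenicline 36/55 = 65.5% → varenicline
Light smokers: the gum 106/149 = 71.1%, varenicline 106/129 = 82.2% → varenicline
Heavy smokers: the gum 1/12 = 8.3%, varenicline 2/11 = 18.2% → varenicline
Overall: the gum 131/204 = 64.2%, varenicline 144/195 = 73.8% → varenicline
Varenicline wins overall and in every dependence group — no reversal.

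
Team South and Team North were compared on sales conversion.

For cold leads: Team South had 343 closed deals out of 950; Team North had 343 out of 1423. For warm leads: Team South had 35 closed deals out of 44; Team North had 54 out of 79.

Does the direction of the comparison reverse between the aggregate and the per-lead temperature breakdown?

No

Cold: Team South 343/950 = 36.1%, Team North 343/1423 = 24.1% → Team South
Warm: Team South 35/44 = 79.5%, Team North 54/79 = 68.4% → Team South
Overall: Team South 378/994 = 38.0%, Team North 397/1502 = 26.4% → Team South
Team South wins overall and in every lead group — no reversal.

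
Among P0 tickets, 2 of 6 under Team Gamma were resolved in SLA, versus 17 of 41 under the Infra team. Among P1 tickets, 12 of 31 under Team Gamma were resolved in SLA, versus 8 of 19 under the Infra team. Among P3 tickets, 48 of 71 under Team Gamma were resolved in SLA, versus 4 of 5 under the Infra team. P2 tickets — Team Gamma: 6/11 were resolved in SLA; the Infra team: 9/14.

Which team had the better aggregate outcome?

Team Gamma

P0: Team Gamma 2/6 = 33.3%, the Infra team 17/41 = 41.5% → the Infra team
P1: Team Gamma 12/31 = 38.7%, the Infra team 8/19 = 42.1% → the Infra team
P3: Team Gamma 48/71 = 67.6%, the Infra team 4/5 = 80.0% → the Infra team
P2: Team Gamma 6/11 = 54.5%, the Infra team 9/14 = 64.3% → the Infra team
Overall: Team Gamma 68/119 = 57.1%, the Infra team 38/79 = 48.1% → Team Gamma
(The Infra team wins every ticket group but Team Gamma wins overall — the Infra team's tickets skew toward the low-rate P0 group.)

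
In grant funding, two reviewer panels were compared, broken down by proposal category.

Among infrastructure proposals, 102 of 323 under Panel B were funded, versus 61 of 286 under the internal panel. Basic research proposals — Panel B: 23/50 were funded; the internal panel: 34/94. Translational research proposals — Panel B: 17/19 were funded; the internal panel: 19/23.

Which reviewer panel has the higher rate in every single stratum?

Panel B

Infrastructure: Panel B 102/323 = 31.6%, the internal panel 61/286 = 21.3% → Panel B
Basic research: Panel B 23/50 = 46.0%, the internal panel 34/94 = 36.2% → Panel B
Translational research: Panel B 17/19 = 89.5%, the internal panel 19/23 = 82.6% → Panel B
Panel B has the higher rate in all 3 groups.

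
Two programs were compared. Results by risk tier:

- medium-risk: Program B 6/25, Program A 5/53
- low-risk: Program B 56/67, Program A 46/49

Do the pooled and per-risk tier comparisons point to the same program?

No

Medium-risk: Program B 6/25 = 24.0%, Program A 5/53 = 9.4% → Program B
Low-risk: Program B 56/67 = 83.6%, Program A 46/49 = 93.9% → Program A
Overall: Program B 62/92 = 67.4%, Program A 51/102 = 50.0% → Program B
Neither sweeps: Program B wins 1 of 2 groups, Program A wins 1. Program B wins overall but not every group — no Simpson reversal.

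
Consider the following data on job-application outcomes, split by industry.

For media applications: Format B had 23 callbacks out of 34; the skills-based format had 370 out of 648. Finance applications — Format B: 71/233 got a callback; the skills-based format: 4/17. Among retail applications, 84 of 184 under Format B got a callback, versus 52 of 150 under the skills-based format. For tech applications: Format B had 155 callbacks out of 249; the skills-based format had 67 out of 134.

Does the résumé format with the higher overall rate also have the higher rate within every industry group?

Media: Format B 23/34 = 67.6%, the skills-based format 370/648 = 57.1% → Format B
Finance: Format B 71/233 = 30.5%, the skills-based format 4/17 = 23.5% → Format B
Retail: Format B 84/184 = 45.7%, the skills-based format 52/150 = 34.7% → Format B
Tech: Format B 155/249 = 62.2%, the skills-based format 67/134 = 50.0% → Format B
Overall: Format B 333/700 = 47.6%, the skills-based format 493/949 = 51.9% → the skills-based format
Format B wins each industry group but the skills-based format wins overall — the comparison reverses. Format B's applications skew toward finance, which has a lower base rate.

No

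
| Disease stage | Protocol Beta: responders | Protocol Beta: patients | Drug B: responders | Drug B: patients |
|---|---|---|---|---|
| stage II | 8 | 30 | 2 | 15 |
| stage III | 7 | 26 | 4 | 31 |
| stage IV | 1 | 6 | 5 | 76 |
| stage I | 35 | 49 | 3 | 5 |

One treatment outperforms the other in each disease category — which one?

Stage II: Protocol Beta 8/30 = 26.7%, Drug B 2/15 = 13.3% → Protocol Beta
Stage III: Protocol Beta 7/26 = 26.9%, Drug B 4/31 = 12.9% → Protocol Beta
Stage IV: Protocol Beta 1/6 = 16.7%, Drug B 5/76 = 6.6% → Protocol Beta
Stage I: Protocol Beta 35/49 = 71.4%, Drug B 3/5 = 60.0% → Protocol Beta
Protocol Beta has the higher rate in all 4 groups.

Protocol Beta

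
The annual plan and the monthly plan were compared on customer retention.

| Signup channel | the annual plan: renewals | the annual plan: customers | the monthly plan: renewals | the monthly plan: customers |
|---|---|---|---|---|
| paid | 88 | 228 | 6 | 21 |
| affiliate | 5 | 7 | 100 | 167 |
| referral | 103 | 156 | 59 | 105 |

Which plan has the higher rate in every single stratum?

Paid: the annual plan 88/228 = 38.6%, the monthly plan 6/21 = 28.6% → the annual plan
Affiliate: the annual plan 5/7 = 71.4%, the monthly plan 100/167 = 59.9% → the annual plan
Referral: the annual plan 103/156 = 66.0%, the monthly plan 59/105 = 56.2% → the annual plan
The annual plan has the higher rate in all 3 groups.

the annual plan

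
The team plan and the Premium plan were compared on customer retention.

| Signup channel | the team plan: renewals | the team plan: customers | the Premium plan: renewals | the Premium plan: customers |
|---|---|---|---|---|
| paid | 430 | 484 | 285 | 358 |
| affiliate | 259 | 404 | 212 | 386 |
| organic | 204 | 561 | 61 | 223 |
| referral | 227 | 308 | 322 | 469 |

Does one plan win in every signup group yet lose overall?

Paid: the team plan 430/484 = 88.8%, the Premium plan 285/358 = 79.6% → the team plan
Affiliate: the team plan 259/404 = 64.1%, the Premium plan 212/386 = 54.9% → the team plan
Organic: the team plan 204/561 = 36.4%, the Premium plan 61/223 = 27.4% → the team plan
Referral: the team plan 227/308 = 73.7%, the Premium plan 322/469 = 68.7% → the team plan
Overall: the team plan 1120/1757 = 63.7%, the Premium plan 880/1436 = 61.3% → the team plan
The team plan wins overall and in every signup group — no reversal.

No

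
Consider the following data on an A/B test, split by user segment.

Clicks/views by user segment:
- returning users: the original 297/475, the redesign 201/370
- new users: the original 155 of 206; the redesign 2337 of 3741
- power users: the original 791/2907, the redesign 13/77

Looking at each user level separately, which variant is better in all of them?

the original

Returning users: the original 297/475 = 62.5%, the redesign 201/370 = 54.3% → the original
New users: the original 155/206 = 75.2%, the redesign 2337/3741 = 62.5% → the original
Power users: the original 791/2907 = 27.2%, the redesign 13/77 = 16.9% → the original
The original has the higher rate in all 3 groups.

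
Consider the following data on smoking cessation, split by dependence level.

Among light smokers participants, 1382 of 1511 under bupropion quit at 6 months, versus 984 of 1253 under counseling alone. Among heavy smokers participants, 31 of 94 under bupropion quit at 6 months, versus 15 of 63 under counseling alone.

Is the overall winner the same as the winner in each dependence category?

Yes

Light smokers: bupropion 1382/1511 = 91.5%, counseling alone 984/1253 = 78.5% → bupropion
Heavy smokers: bupropion 31/94 = 33.0%, counseling alone 15/63 = 23.8% → bupropion
Overall: bupropion 1413/1605 = 88.0%, counseling alone 999/1316 = 75.9% → bupropion
Bupropion wins overall and in every dependence group — no reversal.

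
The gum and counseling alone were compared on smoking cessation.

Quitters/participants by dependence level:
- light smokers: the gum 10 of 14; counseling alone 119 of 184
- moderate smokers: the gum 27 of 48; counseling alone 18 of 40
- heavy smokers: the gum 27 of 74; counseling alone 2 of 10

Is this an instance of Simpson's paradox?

Yes

Light smokers: the gum 10/14 = 71.4%, counseling alone 119/184 = 64.7% → the gum
Moderate smokers: the gum 27/48 = 56.2%, counseling alone 18/40 = 45.0% → the gum
Heavy smokers: the gum 27/74 = 36.5%, counseling alone 2/10 = 20.0% → the gum
Overall: the gum 64/136 = 47.1%, counseling alone 139/234 = 59.4% → counseling alone
The gum wins each dependence group but counseling alone wins overall — the comparison reverses. The gum's participants skew toward heavy smokers, which has a lower base rate.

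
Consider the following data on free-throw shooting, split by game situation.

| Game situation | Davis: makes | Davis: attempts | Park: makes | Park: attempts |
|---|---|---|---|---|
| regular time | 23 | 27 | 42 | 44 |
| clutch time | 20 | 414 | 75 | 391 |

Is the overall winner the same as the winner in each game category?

Regular time: Davis 23/27 = 85.2%, Park 42/44 = 95.5% → Park
Clutch time: Davis 20/414 = 4.8%, Park 75/391 = 19.2% → Park
Overall: Davis 43/441 = 9.8%, Park 117/435 = 26.9% → Park
Park wins overall and in every game group — no reversal.

Yes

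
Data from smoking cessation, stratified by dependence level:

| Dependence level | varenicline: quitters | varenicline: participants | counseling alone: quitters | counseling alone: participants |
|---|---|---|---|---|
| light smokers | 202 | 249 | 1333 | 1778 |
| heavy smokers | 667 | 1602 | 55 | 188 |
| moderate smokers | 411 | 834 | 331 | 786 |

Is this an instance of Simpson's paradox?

Light smokers: varenicline 202/249 = 81.1%, counseling alone 1333/1778 = 75.0% → varenicline
Heavy smokers: varenicline 667/1602 = 41.6%, counseling alone 55/188 = 29.3% → varenicline
Moderate smokers: varenicline 411/834 = 49.3%, counseling alone 331/786 = 42.1% → varenicline
Overall: varenicline 1280/2685 = 47.7%, counseling alone 1719/2752 = 62.5% → counseling alone
Varenicline wins each dependence group but counseling alone wins overall — the comparison reverses. Varenicline's participants skew toward heavy smokers, which has a lower base rate.

Yes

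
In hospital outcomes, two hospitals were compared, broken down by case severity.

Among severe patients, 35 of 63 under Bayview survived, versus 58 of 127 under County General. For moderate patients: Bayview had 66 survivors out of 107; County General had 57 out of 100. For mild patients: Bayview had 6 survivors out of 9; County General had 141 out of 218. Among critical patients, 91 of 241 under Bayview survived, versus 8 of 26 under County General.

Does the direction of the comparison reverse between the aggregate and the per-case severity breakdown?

Severe: Bayview 35/63 = 55.6%, County General 58/127 = 45.7% → Bayview
Moderate: Bayview 66/107 = 61.7%, County General 57/100 = 57.0% → Bayview
Mild: Bayview 6/9 = 66.7%, County General 141/218 = 64.7% → Bayview
Critical: Bayview 91/241 = 37.8%, County General 8/26 = 30.8% → Bayview
Overall: Bayview 198/420 = 47.1%, County General 264/471 = 56.1% → County General
Bayview wins each case group but County General wins overall — the comparison reverses. Bayview's patients skew toward critical, which has a lower base rate.

Yes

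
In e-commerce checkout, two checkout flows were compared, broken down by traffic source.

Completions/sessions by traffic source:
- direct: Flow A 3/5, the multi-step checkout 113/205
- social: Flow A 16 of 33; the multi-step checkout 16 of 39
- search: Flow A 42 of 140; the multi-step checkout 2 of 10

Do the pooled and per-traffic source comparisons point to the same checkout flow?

No

Direct: Flow A 3/5 = 60.0%, the multi-step checkout 113/205 = 55.1% → Flow A
Social: Flow A 16/33 = 48.5%, the multi-step checkout 16/39 = 41.0% → Flow A
Search: Flow A 42/140 = 30.0%, the multi-step checkout 2/10 = 20.0% → Flow A
Overall: Flow A 61/178 = 34.3%, the multi-step checkout 131/254 = 51.6% → the multi-step checkout
Flow A wins each traffic group but the multi-step checkout wins overall — the comparison reverses. Flow A's sessions skew toward search, which has a lower base rate.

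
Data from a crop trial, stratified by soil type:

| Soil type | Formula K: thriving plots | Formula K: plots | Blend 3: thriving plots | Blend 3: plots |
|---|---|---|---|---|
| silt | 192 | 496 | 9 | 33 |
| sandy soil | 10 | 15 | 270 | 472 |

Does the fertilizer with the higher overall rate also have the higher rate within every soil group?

No

Silt: Formula K 192/496 = 38.7%, Blend 3 9/33 = 27.3% → Formula K
Sandy soil: Formula K 10/15 = 66.7%, Blend 3 270/472 = 57.2% → Formula K
Overall: Formula K 202/511 = 39.5%, Blend 3 279/505 = 55.2% → Blend 3
Formula K wins each soil group but Blend 3 wins overall — the comparison reverses. Formula K's plots skew toward silt, which has a lower base rate.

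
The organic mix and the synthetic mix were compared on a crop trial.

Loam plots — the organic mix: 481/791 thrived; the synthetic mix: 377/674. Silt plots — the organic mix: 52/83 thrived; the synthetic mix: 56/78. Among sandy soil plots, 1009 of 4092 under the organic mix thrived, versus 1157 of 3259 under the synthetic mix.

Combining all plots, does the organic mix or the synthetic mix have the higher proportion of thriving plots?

Loam: the organic mix 481/791 = 60.8%, the synthetic mix 377/674 = 55.9% → the organic mix
Silt: the organic mix 52/83 = 62.7%, the synthetic mix 56/78 = 71.8% → the synthetic mix
Sandy soil: the organic mix 1009/4092 = 24.7%, the synthetic mix 1157/3259 = 35.5% → the synthetic mix
Overall: the organic mix 1542/4966 = 31.1%, the synthetic mix 1590/4011 = 39.6% → the synthetic mix
(Neither sweeps every soil group, but the synthetic mix has the higher pooled rate.)

the synthetic mix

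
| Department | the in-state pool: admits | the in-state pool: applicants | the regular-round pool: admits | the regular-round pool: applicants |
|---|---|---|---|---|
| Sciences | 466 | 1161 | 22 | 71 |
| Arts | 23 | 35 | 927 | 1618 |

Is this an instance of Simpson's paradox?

Yes

Sciences: the in-state pool 466/1161 = 40.1%, the regular-round pool 22/71 = 31.0% → the in-state pool
Arts: the in-state pool 23/35 = 65.7%, the regular-round pool 927/1618 = 57.3% → the in-state pool
Overall: the in-state pool 489/1196 = 40.9%, the regular-round pool 949/1689 = 56.2% → the regular-round pool
The in-state pool wins each department group but the regular-round pool wins overall — the comparison reverses. The in-state pool's applicants skew toward Sciences, which has a lower base rate.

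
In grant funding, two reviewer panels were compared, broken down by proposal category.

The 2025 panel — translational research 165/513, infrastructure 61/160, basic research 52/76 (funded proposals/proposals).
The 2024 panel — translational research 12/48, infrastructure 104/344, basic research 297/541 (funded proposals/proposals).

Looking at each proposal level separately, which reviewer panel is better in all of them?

Translational research: the 2025 panel 165/513 = 32.2%, the 2024 panel 12/48 = 25.0% → the 2025 panel
Infrastructure: the 2025 panel 61/160 = 38.1%, the 2024 panel 104/344 = 30.2% → the 2025 panel
Basic research: the 2025 panel 52/76 = 68.4%, the 2024 panel 297/541 = 54.9% → the 2025 panel
The 2025 panel has the higher rate in all 3 groups.

the 2025 panel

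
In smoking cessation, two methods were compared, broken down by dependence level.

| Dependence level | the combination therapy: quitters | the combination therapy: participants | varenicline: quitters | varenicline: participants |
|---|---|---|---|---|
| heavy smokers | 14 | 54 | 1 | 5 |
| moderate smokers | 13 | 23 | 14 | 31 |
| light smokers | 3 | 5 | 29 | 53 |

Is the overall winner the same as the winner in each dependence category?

Heavy smokers: the combination therapy 14/54 = 25.9%, varenicline 1/5 = 20.0% → the combination therapy
Moderate smokers: the combination therapy 13/23 = 56.5%, varenicline 14/31 = 45.2% → the combination therapy
Light smokers: the combination therapy 3/5 = 60.0%, varenicline 29/53 = 54.7% → the combination therapy
Overall: the combination therapy 30/82 = 36.6%, varenicline 44/89 = 49.4% → varenicline
The combination therapy wins each dependence group but varenicline wins overall — the comparison reverses. The combination therapy's participants skew toward heavy smokers, which has a lower base rate.

No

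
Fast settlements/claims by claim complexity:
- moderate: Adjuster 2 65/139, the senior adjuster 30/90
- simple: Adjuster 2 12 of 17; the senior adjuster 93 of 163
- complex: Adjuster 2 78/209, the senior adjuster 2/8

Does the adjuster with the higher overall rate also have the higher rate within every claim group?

Moderate: Adjuster 2 65/139 = 46.8%, the senior adjuster 30/90 = 33.3% → Adjuster 2
Simple: Adjuster 2 12/17 = 70.6%, the senior adjuster 93/163 = 57.1% → Adjuster 2
Complex: Adjuster 2 78/209 = 37.3%, the senior adjuster 2/8 = 25.0% → Adjuster 2
Overall: Adjuster 2 155/365 = 42.5%, the senior adjuster 125/261 = 47.9% → the senior adjuster
Adjuster 2 wins each claim group but the senior adjuster wins overall — the comparison reverses. Adjuster 2's claims skew toward complex, which has a lower base rate.

No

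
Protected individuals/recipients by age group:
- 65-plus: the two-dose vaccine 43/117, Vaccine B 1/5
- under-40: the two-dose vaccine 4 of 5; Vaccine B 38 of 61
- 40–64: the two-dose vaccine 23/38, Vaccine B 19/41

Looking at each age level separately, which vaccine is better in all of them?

the two-dose vaccine

65-plus: the two-dose vaccine 43/117 = 36.8%, Vaccine B 1/5 = 20.0% → the two-dose vaccine
Under-40: the two-dose vaccine 4/5 = 80.0%, Vaccine B 38/61 = 62.3% → the two-dose vaccine
40–64: the two-dose vaccine 23/38 = 60.5%, Vaccine B 19/41 = 46.3% → the two-dose vaccine
The two-dose vaccine has the higher rate in all 3 groups.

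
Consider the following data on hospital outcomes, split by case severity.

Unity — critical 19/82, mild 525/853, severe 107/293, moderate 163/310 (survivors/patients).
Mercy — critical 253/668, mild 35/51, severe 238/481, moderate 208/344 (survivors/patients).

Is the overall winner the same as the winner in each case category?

No

Critical: Unity 19/82 = 23.2%, Mercy 253/668 = 37.9% → Mercy
Mild: Unity 525/853 = 61.5%, Mercy 35/51 = 68.6% → Mercy
Severe: Unity 107/293 = 36.5%, Mercy 238/481 = 49.5% → Mercy
Moderate: Unity 163/310 = 52.6%, Mercy 208/344 = 60.5% → Mercy
Overall: Unity 814/1538 = 52.9%, Mercy 734/1544 = 47.5% → Unity
Mercy wins each case group but Unity wins overall — the comparison reverses. Mercy's patients skew toward critical, which has a lower base rate.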